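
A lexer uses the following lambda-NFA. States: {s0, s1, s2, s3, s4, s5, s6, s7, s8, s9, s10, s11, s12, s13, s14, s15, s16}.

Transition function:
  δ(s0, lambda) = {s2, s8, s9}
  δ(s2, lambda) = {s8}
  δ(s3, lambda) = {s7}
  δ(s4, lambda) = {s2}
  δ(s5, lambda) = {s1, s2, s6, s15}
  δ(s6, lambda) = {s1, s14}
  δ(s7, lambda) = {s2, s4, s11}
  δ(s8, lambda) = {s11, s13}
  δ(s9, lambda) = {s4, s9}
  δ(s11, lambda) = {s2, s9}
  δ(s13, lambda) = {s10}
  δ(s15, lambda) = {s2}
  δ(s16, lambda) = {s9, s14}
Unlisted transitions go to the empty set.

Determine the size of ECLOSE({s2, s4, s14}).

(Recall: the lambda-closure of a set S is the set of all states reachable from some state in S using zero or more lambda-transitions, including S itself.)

Start with {s2, s4, s14}.
From s2 via lambda: add s8.
From s8 via lambda: add s11, s13.
From s11 via lambda: add s9.
From s13 via lambda: add s10.
lambda-closure = {s2, s4, s8, s9, s10, s11, s13, s14}, which has 8 states.

8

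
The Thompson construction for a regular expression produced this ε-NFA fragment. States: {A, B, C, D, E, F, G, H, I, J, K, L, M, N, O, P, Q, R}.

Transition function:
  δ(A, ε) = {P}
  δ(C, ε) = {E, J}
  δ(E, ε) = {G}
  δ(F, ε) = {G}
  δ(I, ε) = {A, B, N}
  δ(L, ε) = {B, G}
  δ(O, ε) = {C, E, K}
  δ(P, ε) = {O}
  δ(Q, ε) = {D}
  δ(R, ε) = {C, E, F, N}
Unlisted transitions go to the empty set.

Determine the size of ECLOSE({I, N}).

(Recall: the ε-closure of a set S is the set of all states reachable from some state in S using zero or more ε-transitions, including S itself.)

11

Start with {I, N}.
From I via ε: add A, B.
From A via ε: add P.
From P via ε: add O.
From O via ε: add C, E, K.
From C via ε: add J.
From E via ε: add G.
ε-closure = {A, B, C, E, G, I, J, K, N, O, P}, which has 11 states.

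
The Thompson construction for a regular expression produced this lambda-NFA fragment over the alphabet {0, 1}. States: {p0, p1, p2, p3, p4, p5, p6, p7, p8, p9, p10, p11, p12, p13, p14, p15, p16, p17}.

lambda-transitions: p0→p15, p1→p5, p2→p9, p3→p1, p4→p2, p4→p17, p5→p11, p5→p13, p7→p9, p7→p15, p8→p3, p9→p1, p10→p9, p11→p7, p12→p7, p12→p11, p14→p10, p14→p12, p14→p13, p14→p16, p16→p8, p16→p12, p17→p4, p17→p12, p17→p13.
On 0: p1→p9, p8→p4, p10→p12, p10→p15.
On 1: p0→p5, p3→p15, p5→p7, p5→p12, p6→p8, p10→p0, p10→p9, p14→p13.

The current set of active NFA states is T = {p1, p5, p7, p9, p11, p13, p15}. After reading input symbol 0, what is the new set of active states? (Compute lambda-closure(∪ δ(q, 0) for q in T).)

{p1, p5, p7, p9, p11, p13, p15}

p1 on 0 → {p9}.
No 0-transition from p5, p7, p9, p11, p13, p15.
Union after reading 0: {p9}.
Now take the lambda-closure:
From p9 via lambda: add p1.
From p1 via lambda: add p5.
From p5 via lambda: add p11, p13.
From p11 via lambda: add p7.
From p7 via lambda: add p15.
No new states can be added; the closed set is {p1, p5, p7, p9, p11, p13, p15}.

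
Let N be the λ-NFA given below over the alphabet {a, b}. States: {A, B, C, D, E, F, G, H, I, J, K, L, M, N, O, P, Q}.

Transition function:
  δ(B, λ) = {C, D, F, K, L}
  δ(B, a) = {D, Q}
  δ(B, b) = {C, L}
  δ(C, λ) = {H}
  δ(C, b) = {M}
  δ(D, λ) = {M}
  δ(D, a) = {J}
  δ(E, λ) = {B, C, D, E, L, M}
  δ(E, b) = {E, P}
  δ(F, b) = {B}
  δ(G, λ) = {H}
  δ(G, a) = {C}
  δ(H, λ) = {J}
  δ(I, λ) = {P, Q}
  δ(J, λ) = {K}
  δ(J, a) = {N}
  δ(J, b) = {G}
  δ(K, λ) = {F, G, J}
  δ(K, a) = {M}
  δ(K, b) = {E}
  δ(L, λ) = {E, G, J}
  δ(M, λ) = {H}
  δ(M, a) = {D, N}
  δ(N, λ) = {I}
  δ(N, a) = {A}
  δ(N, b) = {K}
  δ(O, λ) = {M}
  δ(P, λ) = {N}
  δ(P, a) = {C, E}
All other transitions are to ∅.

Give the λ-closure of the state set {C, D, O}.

Start with {C, D, O}.
From C via λ: add H.
From D via λ: add M.
From H via λ: add J.
From J via λ: add K.
From K via λ: add F, G.
No new states can be added; the closed set is {C, D, F, G, H, J, K, M, O}.

{C, D, F, G, H, J, K, M, O}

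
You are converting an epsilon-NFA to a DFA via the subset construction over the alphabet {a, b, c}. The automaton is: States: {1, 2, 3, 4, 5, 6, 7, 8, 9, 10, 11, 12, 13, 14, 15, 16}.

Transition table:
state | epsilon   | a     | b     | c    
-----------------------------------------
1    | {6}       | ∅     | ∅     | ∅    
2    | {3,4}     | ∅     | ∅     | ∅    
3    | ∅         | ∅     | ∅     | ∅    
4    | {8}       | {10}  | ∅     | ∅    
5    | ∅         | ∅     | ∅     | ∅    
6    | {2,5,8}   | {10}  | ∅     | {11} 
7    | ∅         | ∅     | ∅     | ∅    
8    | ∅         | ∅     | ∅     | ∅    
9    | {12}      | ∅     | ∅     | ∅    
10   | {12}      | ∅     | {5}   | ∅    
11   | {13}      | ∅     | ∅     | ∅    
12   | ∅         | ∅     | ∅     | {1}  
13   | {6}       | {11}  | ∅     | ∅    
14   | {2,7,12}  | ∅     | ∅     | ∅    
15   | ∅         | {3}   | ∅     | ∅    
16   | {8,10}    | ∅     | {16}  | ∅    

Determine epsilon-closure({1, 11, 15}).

Start with {1, 11, 15}.
From 1 via epsilon: add 6.
From 11 via epsilon: add 13.
From 6 via epsilon: add 2, 5, 8.
From 2 via epsilon: add 3, 4.
No new states can be added; the closed set is {1, 2, 3, 4, 5, 6, 8, 11, 13, 15}.

{1, 2, 3, 4, 5, 6, 8, 11, 13, 15}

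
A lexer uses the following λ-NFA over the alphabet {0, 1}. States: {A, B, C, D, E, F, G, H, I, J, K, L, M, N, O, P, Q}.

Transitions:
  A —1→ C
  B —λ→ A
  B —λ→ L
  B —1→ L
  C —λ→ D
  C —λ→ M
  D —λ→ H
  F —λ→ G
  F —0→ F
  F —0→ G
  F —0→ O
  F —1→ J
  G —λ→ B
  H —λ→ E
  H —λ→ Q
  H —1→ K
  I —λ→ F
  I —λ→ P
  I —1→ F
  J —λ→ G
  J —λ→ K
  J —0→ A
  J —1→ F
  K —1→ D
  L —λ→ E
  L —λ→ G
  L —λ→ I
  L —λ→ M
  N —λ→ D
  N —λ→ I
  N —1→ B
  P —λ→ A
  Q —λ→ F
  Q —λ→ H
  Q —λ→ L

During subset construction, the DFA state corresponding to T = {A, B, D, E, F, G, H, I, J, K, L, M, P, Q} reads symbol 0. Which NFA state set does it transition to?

F on 0 → {F, G, O}.
J on 0 → {A}.
No 0-transition from A, B, D, E, G, H, I, K, L, M, P, Q.
Union after reading 0: {A, F, G, O}.
Now take the λ-closure:
From G via λ: add B.
From B via λ: add L.
From L via λ: add E, I, M.
From I via λ: add P.
No new states can be added; the closed set is {A, B, E, F, G, I, L, M, O, P}.

{A, B, E, F, G, I, L, M, O, P}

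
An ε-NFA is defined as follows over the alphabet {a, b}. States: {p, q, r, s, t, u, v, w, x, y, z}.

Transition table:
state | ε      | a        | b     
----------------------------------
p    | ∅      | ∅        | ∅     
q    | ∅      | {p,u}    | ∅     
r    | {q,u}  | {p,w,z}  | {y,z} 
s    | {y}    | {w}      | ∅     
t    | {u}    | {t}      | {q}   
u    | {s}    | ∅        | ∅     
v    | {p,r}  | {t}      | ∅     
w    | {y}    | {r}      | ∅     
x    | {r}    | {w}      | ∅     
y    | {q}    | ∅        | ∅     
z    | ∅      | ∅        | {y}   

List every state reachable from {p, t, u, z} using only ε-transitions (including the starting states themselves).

{p, q, s, t, u, y, z}

Start with {p, t, u, z}.
From u via ε: add s.
From s via ε: add y.
From y via ε: add q.
No new states can be added; the closed set is {p, q, s, t, u, y, z}.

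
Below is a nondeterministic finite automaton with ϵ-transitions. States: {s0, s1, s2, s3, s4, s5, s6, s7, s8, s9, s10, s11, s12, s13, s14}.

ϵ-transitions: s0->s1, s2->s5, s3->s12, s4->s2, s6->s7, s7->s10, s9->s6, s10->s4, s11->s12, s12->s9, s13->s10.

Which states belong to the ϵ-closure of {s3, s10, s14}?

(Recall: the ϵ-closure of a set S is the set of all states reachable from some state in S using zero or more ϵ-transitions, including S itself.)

{s2, s3, s4, s5, s6, s7, s9, s10, s12, s14}

Start with {s3, s10, s14}.
From s3 via ϵ: add s12.
From s10 via ϵ: add s4.
From s4 via ϵ: add s2.
From s12 via ϵ: add s9.
From s2 via ϵ: add s5.
From s9 via ϵ: add s6.
From s6 via ϵ: add s7.
No new states can be added; the closed set is {s2, s3, s4, s5, s6, s7, s9, s10, s12, s14}.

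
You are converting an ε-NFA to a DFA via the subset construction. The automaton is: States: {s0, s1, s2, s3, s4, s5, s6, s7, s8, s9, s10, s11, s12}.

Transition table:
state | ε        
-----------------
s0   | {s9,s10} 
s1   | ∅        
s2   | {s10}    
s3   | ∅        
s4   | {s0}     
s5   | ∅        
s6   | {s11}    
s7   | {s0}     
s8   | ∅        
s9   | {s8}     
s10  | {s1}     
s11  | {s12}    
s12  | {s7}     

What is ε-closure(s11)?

Start with {s11}.
From s11 via ε: add s12.
From s12 via ε: add s7.
From s7 via ε: add s0.
From s0 via ε: add s9, s10.
From s9 via ε: add s8.
From s10 via ε: add s1.
No new states can be added; the closed set is {s0, s1, s7, s8, s9, s10, s11, s12}.

{s0, s1, s7, s8, s9, s10, s11, s12}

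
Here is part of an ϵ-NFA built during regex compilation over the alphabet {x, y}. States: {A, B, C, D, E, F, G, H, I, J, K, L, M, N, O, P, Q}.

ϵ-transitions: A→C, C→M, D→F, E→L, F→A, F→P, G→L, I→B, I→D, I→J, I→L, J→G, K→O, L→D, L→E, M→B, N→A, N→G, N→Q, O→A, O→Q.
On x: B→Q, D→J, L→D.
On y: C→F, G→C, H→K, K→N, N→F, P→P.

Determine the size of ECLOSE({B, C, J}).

Start with {B, C, J}.
From C via ϵ: add M.
From J via ϵ: add G.
From G via ϵ: add L.
From L via ϵ: add D, E.
From D via ϵ: add F.
From F via ϵ: add A, P.
ϵ-closure = {A, B, C, D, E, F, G, J, L, M, P}, which has 11 states.

11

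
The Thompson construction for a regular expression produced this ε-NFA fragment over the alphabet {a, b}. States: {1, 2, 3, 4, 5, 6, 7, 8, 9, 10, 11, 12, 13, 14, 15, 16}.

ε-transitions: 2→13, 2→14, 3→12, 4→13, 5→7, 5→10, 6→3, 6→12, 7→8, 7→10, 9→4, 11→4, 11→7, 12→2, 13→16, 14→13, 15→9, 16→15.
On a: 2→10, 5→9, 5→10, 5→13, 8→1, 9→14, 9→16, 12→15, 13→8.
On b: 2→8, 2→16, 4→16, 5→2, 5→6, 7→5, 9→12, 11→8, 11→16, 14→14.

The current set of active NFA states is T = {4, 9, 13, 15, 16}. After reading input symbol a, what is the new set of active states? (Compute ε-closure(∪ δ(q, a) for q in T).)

{4, 8, 9, 13, 14, 15, 16}

9 on a → {14, 16}.
13 on a → {8}.
No a-transition from 4, 15, 16.
Union after reading a: {8, 14, 16}.
Now take the ε-closure:
From 14 via ε: add 13.
From 16 via ε: add 15.
From 15 via ε: add 9.
From 9 via ε: add 4.
No new states can be added; the closed set is {4, 8, 9, 13, 14, 15, 16}.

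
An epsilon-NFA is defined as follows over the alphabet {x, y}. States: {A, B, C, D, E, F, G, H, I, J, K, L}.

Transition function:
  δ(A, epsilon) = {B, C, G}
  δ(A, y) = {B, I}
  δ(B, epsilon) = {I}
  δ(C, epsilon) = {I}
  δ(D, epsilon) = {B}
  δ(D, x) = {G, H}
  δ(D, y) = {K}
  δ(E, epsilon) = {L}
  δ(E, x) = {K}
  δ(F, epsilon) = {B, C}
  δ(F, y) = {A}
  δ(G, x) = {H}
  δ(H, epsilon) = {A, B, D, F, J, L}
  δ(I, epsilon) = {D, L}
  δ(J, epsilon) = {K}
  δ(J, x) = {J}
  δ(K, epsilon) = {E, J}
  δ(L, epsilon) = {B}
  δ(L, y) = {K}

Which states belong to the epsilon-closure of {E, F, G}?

{B, C, D, E, F, G, I, L}

Start with {E, F, G}.
From E via epsilon: add L.
From F via epsilon: add B, C.
From B via epsilon: add I.
From I via epsilon: add D.
No new states can be added; the closed set is {B, C, D, E, F, G, I, L}.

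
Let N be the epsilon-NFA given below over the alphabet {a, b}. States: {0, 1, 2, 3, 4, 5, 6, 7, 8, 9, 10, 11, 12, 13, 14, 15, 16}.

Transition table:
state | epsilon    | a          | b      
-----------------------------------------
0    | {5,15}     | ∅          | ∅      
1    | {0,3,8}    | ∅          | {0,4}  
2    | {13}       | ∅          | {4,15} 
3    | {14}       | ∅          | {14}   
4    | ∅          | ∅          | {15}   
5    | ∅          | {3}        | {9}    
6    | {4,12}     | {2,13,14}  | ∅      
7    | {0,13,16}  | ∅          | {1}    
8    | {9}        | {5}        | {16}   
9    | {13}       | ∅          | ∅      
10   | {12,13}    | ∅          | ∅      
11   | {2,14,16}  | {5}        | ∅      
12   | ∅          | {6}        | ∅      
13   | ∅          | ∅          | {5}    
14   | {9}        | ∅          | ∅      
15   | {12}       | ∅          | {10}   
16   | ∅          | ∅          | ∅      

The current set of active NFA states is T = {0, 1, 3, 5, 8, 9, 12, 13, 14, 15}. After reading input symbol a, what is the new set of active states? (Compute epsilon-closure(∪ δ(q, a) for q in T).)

5 on a → {3}.
8 on a → {5}.
12 on a → {6}.
No a-transition from 0, 1, 3, 9, 13, 14, 15.
Union after reading a: {3, 5, 6}.
Now take the epsilon-closure:
From 3 via epsilon: add 14.
From 6 via epsilon: add 4, 12.
From 14 via epsilon: add 9.
From 9 via epsilon: add 13.
No new states can be added; the closed set is {3, 4, 5, 6, 9, 12, 13, 14}.

{3, 4, 5, 6, 9, 12, 13, 14}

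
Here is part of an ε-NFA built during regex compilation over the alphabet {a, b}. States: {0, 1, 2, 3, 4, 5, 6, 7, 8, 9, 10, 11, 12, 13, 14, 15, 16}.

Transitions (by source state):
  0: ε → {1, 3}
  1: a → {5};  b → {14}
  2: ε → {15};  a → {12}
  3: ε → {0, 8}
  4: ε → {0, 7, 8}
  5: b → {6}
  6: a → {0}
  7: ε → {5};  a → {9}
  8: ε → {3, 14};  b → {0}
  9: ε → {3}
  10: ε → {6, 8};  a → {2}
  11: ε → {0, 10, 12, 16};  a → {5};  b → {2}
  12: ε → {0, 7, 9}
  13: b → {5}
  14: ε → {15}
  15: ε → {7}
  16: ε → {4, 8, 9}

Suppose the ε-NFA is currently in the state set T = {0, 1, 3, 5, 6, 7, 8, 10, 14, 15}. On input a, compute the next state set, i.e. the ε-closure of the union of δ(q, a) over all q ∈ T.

1 on a → {5}.
6 on a → {0}.
7 on a → {9}.
10 on a → {2}.
No a-transition from 0, 3, 5, 8, 14, 15.
Union after reading a: {0, 2, 5, 9}.
Now take the ε-closure:
From 0 via ε: add 1, 3.
From 2 via ε: add 15.
From 3 via ε: add 8.
From 15 via ε: add 7.
From 8 via ε: add 14.
No new states can be added; the closed set is {0, 1, 2, 3, 5, 7, 8, 9, 14, 15}.

{0, 1, 2, 3, 5, 7, 8, 9, 14, 15}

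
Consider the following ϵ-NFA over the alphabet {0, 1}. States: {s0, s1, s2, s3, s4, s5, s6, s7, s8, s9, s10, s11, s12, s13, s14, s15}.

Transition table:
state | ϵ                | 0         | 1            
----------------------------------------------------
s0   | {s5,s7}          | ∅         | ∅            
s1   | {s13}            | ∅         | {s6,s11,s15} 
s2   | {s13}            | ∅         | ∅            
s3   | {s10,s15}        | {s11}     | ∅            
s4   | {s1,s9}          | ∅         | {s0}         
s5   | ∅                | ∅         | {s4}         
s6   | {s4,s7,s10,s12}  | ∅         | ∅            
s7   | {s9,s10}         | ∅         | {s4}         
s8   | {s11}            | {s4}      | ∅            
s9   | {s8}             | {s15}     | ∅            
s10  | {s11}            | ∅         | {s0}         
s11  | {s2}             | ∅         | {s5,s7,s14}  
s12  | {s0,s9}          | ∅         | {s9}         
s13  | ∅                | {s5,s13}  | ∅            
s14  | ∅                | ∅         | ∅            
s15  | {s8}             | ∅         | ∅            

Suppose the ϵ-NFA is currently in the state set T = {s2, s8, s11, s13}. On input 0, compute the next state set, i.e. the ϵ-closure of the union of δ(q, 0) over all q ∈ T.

{s1, s2, s4, s5, s8, s9, s11, s13}

s8 on 0 → {s4}.
s13 on 0 → {s5, s13}.
No 0-transition from s2, s11.
Union after reading 0: {s4, s5, s13}.
Now take the ϵ-closure:
From s4 via ϵ: add s1, s9.
From s9 via ϵ: add s8.
From s8 via ϵ: add s11.
From s11 via ϵ: add s2.
No new states can be added; the closed set is {s1, s2, s4, s5, s8, s9, s11, s13}.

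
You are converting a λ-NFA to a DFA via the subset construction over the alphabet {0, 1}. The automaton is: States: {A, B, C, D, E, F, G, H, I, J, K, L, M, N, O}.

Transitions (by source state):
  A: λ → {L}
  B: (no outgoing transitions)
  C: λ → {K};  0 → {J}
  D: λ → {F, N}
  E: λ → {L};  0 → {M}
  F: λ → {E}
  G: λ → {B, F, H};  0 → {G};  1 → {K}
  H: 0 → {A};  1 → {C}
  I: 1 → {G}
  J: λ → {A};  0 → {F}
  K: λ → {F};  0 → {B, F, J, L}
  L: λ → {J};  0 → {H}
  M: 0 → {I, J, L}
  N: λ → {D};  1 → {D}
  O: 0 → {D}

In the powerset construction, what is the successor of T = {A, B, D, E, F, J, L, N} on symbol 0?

{A, E, F, H, J, L, M}

E on 0 → {M}.
J on 0 → {F}.
L on 0 → {H}.
No 0-transition from A, B, D, F, N.
Union after reading 0: {F, H, M}.
Now take the λ-closure:
From F via λ: add E.
From E via λ: add L.
From L via λ: add J.
From J via λ: add A.
No new states can be added; the closed set is {A, E, F, H, J, L, M}.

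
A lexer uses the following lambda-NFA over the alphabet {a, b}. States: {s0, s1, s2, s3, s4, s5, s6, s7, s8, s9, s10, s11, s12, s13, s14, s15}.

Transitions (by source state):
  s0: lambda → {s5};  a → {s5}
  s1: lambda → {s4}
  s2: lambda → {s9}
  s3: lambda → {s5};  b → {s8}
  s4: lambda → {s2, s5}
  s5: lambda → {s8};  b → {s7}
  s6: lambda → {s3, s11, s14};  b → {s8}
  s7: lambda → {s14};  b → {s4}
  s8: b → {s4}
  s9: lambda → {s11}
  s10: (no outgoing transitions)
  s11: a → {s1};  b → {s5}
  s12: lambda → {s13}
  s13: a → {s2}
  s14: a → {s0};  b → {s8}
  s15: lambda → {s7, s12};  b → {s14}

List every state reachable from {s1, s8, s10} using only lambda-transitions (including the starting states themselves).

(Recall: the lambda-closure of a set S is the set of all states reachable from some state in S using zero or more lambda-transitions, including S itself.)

{s1, s2, s4, s5, s8, s9, s10, s11}

Start with {s1, s8, s10}.
From s1 via lambda: add s4.
From s4 via lambda: add s2, s5.
From s2 via lambda: add s9.
From s9 via lambda: add s11.
No new states can be added; the closed set is {s1, s2, s4, s5, s8, s9, s10, s11}.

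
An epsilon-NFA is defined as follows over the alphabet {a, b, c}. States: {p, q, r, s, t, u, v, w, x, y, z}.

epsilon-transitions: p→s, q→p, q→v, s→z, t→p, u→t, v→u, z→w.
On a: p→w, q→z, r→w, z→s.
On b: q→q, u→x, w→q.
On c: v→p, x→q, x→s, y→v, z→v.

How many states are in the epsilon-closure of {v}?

7

Start with {v}.
From v via epsilon: add u.
From u via epsilon: add t.
From t via epsilon: add p.
From p via epsilon: add s.
From s via epsilon: add z.
From z via epsilon: add w.
epsilon-closure = {p, s, t, u, v, w, z}, which has 7 states.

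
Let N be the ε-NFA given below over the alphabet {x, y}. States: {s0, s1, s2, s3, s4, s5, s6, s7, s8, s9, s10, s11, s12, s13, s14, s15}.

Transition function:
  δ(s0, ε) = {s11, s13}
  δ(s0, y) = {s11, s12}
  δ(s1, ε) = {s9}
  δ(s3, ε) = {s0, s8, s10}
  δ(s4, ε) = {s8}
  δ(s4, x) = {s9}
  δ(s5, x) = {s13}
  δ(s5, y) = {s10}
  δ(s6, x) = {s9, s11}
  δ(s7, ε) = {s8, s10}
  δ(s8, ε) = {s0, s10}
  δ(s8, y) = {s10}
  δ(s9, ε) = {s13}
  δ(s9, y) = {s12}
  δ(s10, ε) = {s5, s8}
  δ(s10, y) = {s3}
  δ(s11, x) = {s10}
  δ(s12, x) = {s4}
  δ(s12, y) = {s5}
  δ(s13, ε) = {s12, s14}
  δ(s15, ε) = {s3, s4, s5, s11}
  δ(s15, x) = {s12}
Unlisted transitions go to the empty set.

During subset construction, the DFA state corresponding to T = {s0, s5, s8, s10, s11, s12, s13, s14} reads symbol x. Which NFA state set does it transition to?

{s0, s4, s5, s8, s10, s11, s12, s13, s14}

s5 on x → {s13}.
s11 on x → {s10}.
s12 on x → {s4}.
No x-transition from s0, s8, s10, s13, s14.
Union after reading x: {s4, s10, s13}.
Now take the ε-closure:
From s4 via ε: add s8.
From s10 via ε: add s5.
From s13 via ε: add s12, s14.
From s8 via ε: add s0.
From s0 via ε: add s11.
No new states can be added; the closed set is {s0, s4, s5, s8, s10, s11, s12, s13, s14}.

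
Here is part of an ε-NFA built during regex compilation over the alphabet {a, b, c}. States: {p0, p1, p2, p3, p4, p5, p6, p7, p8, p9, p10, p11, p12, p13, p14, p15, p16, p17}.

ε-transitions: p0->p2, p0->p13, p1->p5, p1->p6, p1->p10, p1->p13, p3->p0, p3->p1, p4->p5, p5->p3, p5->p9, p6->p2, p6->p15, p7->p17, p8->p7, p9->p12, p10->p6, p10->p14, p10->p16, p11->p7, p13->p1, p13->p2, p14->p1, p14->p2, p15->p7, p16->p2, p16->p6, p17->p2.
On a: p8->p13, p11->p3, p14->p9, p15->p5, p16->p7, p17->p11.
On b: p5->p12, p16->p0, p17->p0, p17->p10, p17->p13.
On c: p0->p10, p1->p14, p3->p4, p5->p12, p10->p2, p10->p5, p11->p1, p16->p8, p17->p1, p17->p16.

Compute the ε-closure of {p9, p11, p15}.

{p2, p7, p9, p11, p12, p15, p17}

Start with {p9, p11, p15}.
From p9 via ε: add p12.
From p11 via ε: add p7.
From p7 via ε: add p17.
From p17 via ε: add p2.
No new states can be added; the closed set is {p2, p7, p9, p11, p12, p15, p17}.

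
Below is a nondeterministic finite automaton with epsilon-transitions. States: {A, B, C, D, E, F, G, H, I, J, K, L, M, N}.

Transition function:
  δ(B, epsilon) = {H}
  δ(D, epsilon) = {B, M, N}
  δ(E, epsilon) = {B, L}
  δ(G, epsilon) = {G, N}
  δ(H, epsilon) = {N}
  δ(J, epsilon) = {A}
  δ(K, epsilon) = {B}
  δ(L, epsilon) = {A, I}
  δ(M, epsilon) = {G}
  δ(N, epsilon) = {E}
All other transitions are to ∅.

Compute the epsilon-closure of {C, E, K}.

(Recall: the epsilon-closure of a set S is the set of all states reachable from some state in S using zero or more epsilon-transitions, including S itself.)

Start with {C, E, K}.
From E via epsilon: add B, L.
From B via epsilon: add H.
From L via epsilon: add A, I.
From H via epsilon: add N.
No new states can be added; the closed set is {A, B, C, E, H, I, K, L, N}.

{A, B, C, E, H, I, K, L, N}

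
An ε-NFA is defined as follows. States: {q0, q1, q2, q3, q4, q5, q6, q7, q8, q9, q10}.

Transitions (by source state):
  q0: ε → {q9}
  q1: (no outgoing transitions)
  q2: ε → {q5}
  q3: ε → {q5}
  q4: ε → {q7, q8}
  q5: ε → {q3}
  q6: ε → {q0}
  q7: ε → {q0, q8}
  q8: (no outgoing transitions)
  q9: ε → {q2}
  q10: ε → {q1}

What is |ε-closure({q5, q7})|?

Start with {q5, q7}.
From q5 via ε: add q3.
From q7 via ε: add q0, q8.
From q0 via ε: add q9.
From q9 via ε: add q2.
ε-closure = {q0, q2, q3, q5, q7, q8, q9}, which has 7 states.

7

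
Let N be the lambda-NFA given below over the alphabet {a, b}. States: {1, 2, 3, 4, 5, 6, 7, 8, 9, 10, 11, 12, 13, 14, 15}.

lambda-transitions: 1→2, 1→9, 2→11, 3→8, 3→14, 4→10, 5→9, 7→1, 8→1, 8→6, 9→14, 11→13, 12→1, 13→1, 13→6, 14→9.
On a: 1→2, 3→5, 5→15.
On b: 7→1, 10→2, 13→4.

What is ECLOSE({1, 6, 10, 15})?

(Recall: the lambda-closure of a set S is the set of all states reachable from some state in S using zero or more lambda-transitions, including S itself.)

{1, 2, 6, 9, 10, 11, 13, 14, 15}

Start with {1, 6, 10, 15}.
From 1 via lambda: add 2, 9.
From 2 via lambda: add 11.
From 9 via lambda: add 14.
From 11 via lambda: add 13.
No new states can be added; the closed set is {1, 2, 6, 9, 10, 11, 13, 14, 15}.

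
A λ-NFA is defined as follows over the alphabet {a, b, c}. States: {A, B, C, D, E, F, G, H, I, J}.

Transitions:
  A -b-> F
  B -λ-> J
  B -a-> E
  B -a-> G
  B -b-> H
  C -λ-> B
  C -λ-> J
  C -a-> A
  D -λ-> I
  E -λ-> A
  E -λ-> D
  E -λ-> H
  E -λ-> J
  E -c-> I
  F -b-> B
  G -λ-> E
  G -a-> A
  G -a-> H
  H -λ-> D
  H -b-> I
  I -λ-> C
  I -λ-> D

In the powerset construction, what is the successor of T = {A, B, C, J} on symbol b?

{B, C, D, F, H, I, J}

A on b → {F}.
B on b → {H}.
No b-transition from C, J.
Union after reading b: {F, H}.
Now take the λ-closure:
From H via λ: add D.
From D via λ: add I.
From I via λ: add C.
From C via λ: add B, J.
No new states can be added; the closed set is {B, C, D, F, H, I, J}.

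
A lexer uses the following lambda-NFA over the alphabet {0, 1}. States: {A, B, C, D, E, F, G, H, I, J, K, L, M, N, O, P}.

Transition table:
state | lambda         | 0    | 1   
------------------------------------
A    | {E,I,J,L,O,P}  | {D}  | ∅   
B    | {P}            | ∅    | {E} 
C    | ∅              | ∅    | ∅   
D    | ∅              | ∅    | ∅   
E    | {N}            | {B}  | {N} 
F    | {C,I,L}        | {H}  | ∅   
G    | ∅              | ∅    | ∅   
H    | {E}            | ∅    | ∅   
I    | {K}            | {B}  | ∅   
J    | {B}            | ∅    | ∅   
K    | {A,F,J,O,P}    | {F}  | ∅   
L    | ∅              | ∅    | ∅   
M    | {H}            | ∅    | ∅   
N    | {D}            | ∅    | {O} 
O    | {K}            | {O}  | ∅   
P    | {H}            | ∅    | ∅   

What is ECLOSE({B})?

{B, D, E, H, N, P}

Start with {B}.
From B via lambda: add P.
From P via lambda: add H.
From H via lambda: add E.
From E via lambda: add N.
From N via lambda: add D.
No new states can be added; the closed set is {B, D, E, H, N, P}.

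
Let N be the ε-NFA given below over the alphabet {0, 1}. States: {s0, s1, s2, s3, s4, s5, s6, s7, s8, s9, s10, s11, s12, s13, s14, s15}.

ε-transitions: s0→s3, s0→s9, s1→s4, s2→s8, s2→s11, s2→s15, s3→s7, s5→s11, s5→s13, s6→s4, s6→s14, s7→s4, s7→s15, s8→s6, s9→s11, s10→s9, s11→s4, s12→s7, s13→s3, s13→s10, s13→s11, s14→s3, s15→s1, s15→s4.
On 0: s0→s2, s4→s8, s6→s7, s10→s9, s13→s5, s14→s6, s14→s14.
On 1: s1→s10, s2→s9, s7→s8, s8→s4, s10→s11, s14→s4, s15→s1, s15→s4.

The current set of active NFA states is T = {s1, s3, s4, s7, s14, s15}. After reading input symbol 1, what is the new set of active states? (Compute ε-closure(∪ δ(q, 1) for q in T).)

{s1, s3, s4, s6, s7, s8, s9, s10, s11, s14, s15}

s1 on 1 → {s10}.
s7 on 1 → {s8}.
s14 on 1 → {s4}.
s15 on 1 → {s1, s4}.
No 1-transition from s3, s4.
Union after reading 1: {s1, s4, s8, s10}.
Now take the ε-closure:
From s8 via ε: add s6.
From s10 via ε: add s9.
From s6 via ε: add s14.
From s9 via ε: add s11.
From s14 via ε: add s3.
From s3 via ε: add s7.
From s7 via ε: add s15.
No new states can be added; the closed set is {s1, s3, s4, s6, s7, s8, s9, s10, s11, s14, s15}.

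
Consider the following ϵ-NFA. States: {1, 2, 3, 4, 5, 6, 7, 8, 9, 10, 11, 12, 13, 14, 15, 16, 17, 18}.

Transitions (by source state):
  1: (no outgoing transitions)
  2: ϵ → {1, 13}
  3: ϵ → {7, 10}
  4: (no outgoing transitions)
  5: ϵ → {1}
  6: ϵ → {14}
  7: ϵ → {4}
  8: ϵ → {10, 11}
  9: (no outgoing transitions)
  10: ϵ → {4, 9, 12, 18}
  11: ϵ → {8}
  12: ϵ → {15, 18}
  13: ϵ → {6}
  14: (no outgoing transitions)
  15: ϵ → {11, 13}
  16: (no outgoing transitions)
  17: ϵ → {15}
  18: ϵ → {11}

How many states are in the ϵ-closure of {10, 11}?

11

Start with {10, 11}.
From 10 via ϵ: add 4, 9, 12, 18.
From 11 via ϵ: add 8.
From 12 via ϵ: add 15.
From 15 via ϵ: add 13.
From 13 via ϵ: add 6.
From 6 via ϵ: add 14.
ϵ-closure = {4, 6, 8, 9, 10, 11, 12, 13, 14, 15, 18}, which has 11 states.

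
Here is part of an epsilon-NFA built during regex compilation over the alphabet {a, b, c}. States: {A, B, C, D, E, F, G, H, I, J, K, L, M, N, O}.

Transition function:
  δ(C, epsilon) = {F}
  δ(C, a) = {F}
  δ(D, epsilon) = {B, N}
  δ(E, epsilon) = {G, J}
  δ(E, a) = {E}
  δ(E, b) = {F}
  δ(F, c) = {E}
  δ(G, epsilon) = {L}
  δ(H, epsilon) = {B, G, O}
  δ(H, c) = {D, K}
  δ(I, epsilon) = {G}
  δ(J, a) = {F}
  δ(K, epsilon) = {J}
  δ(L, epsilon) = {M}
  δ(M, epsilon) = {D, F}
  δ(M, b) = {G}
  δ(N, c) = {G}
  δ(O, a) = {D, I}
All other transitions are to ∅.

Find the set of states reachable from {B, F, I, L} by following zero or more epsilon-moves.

Start with {B, F, I, L}.
From I via epsilon: add G.
From L via epsilon: add M.
From M via epsilon: add D.
From D via epsilon: add N.
No new states can be added; the closed set is {B, D, F, G, I, L, M, N}.

{B, D, F, G, I, L, M, N}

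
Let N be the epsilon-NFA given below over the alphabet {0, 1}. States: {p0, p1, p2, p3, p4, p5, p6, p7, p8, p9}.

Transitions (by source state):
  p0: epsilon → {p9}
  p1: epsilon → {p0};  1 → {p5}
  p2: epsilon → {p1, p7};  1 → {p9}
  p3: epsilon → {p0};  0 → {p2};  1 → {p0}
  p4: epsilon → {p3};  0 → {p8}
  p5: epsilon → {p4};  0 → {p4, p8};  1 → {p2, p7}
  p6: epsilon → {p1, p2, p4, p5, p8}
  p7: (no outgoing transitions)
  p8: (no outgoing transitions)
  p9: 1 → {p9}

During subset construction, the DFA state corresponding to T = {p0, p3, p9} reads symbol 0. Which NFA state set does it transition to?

{p0, p1, p2, p7, p9}

p3 on 0 → {p2}.
No 0-transition from p0, p9.
Union after reading 0: {p2}.
Now take the epsilon-closure:
From p2 via epsilon: add p1, p7.
From p1 via epsilon: add p0.
From p0 via epsilon: add p9.
No new states can be added; the closed set is {p0, p1, p2, p7, p9}.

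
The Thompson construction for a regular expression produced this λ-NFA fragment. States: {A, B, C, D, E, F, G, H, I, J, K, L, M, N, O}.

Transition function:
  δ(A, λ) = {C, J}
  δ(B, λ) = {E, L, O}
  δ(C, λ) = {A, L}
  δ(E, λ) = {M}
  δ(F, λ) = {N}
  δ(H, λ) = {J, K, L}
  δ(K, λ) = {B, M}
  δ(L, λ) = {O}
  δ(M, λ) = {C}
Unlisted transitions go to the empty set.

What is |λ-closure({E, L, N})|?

8

Start with {E, L, N}.
From E via λ: add M.
From L via λ: add O.
From M via λ: add C.
From C via λ: add A.
From A via λ: add J.
λ-closure = {A, C, E, J, L, M, N, O}, which has 8 states.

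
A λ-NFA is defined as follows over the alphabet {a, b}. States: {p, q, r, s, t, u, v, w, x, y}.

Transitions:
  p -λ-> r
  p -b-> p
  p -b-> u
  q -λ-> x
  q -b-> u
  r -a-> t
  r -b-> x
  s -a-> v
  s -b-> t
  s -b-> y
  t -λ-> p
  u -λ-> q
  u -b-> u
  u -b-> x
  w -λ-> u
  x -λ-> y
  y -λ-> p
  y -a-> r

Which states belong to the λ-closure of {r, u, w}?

Start with {r, u, w}.
From u via λ: add q.
From q via λ: add x.
From x via λ: add y.
From y via λ: add p.
No new states can be added; the closed set is {p, q, r, u, w, x, y}.

{p, q, r, u, w, x, y}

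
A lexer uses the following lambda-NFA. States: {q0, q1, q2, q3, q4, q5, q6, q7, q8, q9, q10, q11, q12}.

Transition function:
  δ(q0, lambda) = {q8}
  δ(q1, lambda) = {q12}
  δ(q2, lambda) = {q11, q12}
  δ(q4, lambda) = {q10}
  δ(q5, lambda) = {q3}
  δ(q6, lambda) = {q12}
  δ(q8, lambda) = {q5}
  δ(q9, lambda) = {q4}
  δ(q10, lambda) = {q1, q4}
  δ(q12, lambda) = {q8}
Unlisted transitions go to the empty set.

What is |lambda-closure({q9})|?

Start with {q9}.
From q9 via lambda: add q4.
From q4 via lambda: add q10.
From q10 via lambda: add q1.
From q1 via lambda: add q12.
From q12 via lambda: add q8.
From q8 via lambda: add q5.
From q5 via lambda: add q3.
lambda-closure = {q1, q3, q4, q5, q8, q9, q10, q12}, which has 8 states.

8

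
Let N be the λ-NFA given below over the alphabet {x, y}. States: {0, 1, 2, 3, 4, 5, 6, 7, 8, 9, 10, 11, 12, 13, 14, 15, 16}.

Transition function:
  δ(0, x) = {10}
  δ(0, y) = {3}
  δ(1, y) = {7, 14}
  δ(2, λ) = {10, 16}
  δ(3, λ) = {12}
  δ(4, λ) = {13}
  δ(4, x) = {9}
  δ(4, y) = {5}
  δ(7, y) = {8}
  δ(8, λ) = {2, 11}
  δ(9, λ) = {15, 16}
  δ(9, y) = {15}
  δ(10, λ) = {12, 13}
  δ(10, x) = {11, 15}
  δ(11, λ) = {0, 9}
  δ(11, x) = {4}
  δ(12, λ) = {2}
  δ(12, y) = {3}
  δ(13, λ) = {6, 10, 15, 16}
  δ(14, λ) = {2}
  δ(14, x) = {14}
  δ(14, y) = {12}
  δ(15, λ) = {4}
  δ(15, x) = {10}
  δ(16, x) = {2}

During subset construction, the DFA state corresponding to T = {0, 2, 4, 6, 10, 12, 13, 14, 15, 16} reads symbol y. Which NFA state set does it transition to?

0 on y → {3}.
4 on y → {5}.
12 on y → {3}.
14 on y → {12}.
No y-transition from 2, 6, 10, 13, 15, 16.
Union after reading y: {3, 5, 12}.
Now take the λ-closure:
From 12 via λ: add 2.
From 2 via λ: add 10, 16.
From 10 via λ: add 13.
From 13 via λ: add 6, 15.
From 15 via λ: add 4.
No new states can be added; the closed set is {2, 3, 4, 5, 6, 10, 12, 13, 15, 16}.

{2, 3, 4, 5, 6, 10, 12, 13, 15, 16}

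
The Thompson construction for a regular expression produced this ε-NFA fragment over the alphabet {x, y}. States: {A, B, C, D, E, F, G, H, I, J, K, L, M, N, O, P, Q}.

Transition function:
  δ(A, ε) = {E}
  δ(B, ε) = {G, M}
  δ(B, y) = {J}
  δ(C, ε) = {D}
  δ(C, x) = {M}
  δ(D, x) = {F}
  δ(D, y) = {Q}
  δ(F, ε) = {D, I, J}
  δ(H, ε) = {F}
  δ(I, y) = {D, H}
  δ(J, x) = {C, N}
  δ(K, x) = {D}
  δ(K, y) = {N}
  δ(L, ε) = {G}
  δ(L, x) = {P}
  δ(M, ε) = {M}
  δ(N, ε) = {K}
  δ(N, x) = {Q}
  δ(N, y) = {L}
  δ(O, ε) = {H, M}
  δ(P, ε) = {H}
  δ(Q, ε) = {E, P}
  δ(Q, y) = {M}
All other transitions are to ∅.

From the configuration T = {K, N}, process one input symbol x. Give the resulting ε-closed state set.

{D, E, F, H, I, J, P, Q}

K on x → {D}.
N on x → {Q}.
Union after reading x: {D, Q}.
Now take the ε-closure:
From Q via ε: add E, P.
From P via ε: add H.
From H via ε: add F.
From F via ε: add I, J.
No new states can be added; the closed set is {D, E, F, H, I, J, P, Q}.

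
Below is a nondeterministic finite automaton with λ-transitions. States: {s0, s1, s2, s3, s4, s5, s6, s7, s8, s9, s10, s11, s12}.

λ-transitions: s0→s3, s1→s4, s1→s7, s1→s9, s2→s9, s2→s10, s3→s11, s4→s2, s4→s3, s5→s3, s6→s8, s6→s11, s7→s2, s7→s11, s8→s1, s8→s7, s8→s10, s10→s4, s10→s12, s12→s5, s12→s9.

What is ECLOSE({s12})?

{s3, s5, s9, s11, s12}

Start with {s12}.
From s12 via λ: add s5, s9.
From s5 via λ: add s3.
From s3 via λ: add s11.
No new states can be added; the closed set is {s3, s5, s9, s11, s12}.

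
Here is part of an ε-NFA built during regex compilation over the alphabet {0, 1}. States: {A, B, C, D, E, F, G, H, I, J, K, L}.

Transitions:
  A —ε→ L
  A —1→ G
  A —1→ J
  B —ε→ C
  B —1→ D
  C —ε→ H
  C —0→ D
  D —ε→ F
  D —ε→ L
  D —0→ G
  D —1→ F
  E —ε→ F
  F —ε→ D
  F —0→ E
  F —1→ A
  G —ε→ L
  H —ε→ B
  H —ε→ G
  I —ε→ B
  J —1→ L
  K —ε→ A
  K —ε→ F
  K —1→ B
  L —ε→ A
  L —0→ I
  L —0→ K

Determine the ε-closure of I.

{A, B, C, G, H, I, L}

Start with {I}.
From I via ε: add B.
From B via ε: add C.
From C via ε: add H.
From H via ε: add G.
From G via ε: add L.
From L via ε: add A.
No new states can be added; the closed set is {A, B, C, G, H, I, L}.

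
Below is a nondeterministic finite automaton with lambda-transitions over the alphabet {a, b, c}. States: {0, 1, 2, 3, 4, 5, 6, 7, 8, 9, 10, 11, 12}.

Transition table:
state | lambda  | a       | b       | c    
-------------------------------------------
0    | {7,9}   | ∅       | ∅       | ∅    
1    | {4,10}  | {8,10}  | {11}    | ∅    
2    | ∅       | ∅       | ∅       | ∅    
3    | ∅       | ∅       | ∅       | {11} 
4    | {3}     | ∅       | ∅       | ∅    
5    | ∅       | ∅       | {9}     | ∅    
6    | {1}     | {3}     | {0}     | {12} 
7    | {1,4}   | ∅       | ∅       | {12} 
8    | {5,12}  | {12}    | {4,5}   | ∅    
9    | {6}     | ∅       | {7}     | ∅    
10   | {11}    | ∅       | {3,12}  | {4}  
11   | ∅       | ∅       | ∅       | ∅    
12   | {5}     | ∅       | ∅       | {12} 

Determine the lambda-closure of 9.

Start with {9}.
From 9 via lambda: add 6.
From 6 via lambda: add 1.
From 1 via lambda: add 4, 10.
From 4 via lambda: add 3.
From 10 via lambda: add 11.
No new states can be added; the closed set is {1, 3, 4, 6, 9, 10, 11}.

{1, 3, 4, 6, 9, 10, 11}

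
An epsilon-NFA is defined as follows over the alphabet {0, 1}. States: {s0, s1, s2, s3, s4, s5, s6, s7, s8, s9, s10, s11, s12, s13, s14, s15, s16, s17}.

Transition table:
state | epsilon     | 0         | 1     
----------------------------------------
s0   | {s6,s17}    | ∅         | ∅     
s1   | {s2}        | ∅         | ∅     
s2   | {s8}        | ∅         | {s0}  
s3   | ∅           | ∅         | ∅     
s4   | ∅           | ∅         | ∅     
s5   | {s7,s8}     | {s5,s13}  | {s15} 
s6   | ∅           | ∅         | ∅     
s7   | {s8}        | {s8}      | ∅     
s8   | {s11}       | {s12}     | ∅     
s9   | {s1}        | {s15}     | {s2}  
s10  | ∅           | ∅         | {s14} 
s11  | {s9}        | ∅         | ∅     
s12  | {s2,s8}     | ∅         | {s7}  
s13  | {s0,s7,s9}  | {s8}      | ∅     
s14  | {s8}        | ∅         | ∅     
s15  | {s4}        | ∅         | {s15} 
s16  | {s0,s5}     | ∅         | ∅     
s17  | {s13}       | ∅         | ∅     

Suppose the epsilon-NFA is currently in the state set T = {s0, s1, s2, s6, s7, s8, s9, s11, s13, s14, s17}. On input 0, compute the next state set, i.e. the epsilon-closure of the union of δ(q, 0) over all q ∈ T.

s7 on 0 → {s8}.
s8 on 0 → {s12}.
s9 on 0 → {s15}.
s13 on 0 → {s8}.
No 0-transition from s0, s1, s2, s6, s11, s14, s17.
Union after reading 0: {s8, s12, s15}.
Now take the epsilon-closure:
From s8 via epsilon: add s11.
From s12 via epsilon: add s2.
From s15 via epsilon: add s4.
From s11 via epsilon: add s9.
From s9 via epsilon: add s1.
No new states can be added; the closed set is {s1, s2, s4, s8, s9, s11, s12, s15}.

{s1, s2, s4, s8, s9, s11, s12, s15}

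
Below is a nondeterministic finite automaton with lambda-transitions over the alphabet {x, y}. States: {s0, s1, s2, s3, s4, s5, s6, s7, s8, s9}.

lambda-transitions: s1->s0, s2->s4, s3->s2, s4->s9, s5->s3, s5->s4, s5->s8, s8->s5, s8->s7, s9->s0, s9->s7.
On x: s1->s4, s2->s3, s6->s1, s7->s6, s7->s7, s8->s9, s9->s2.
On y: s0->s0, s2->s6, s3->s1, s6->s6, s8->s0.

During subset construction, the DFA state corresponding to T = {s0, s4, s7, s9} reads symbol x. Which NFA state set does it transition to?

s7 on x → {s6, s7}.
s9 on x → {s2}.
No x-transition from s0, s4.
Union after reading x: {s2, s6, s7}.
Now take the lambda-closure:
From s2 via lambda: add s4.
From s4 via lambda: add s9.
From s9 via lambda: add s0.
No new states can be added; the closed set is {s0, s2, s4, s6, s7, s9}.

{s0, s2, s4, s6, s7, s9}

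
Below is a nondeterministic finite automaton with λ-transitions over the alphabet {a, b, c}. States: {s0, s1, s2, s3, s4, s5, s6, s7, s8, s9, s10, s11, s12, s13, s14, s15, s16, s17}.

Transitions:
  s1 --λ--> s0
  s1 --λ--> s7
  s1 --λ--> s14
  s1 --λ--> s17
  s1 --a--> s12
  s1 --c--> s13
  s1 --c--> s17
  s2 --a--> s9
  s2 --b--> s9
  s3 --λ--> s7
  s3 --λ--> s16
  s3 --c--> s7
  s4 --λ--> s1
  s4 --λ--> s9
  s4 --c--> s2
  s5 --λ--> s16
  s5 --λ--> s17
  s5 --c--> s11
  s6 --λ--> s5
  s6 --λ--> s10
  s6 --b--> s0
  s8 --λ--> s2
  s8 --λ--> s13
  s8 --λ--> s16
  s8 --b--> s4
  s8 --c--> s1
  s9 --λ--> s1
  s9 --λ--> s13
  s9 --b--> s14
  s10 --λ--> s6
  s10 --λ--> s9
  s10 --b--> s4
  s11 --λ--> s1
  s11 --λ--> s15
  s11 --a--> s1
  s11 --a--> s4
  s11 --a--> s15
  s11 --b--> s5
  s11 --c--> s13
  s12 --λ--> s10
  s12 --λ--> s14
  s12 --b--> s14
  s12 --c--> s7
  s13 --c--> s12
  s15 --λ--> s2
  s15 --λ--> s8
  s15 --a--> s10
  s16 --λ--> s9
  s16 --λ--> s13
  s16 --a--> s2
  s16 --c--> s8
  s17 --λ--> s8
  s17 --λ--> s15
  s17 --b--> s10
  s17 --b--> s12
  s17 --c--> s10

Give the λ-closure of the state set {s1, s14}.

Start with {s1, s14}.
From s1 via λ: add s0, s7, s17.
From s17 via λ: add s8, s15.
From s8 via λ: add s2, s13, s16.
From s16 via λ: add s9.
No new states can be added; the closed set is {s0, s1, s2, s7, s8, s9, s13, s14, s15, s16, s17}.

{s0, s1, s2, s7, s8, s9, s13, s14, s15, s16, s17}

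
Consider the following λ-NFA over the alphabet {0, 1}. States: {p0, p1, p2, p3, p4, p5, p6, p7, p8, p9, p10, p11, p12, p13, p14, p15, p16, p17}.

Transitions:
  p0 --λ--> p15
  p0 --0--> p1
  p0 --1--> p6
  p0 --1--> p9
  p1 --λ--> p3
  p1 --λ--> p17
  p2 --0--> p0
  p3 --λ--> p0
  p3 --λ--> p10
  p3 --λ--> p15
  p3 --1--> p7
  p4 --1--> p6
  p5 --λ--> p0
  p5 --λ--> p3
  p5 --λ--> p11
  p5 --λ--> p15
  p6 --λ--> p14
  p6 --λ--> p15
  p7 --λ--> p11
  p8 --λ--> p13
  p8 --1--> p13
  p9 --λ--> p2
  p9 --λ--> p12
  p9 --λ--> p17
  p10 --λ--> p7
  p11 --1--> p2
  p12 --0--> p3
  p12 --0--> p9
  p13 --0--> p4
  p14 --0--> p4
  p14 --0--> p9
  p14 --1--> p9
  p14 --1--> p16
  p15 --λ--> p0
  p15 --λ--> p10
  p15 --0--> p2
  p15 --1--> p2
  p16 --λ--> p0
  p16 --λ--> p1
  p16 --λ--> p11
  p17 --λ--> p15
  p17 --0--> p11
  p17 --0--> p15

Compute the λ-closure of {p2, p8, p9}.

Start with {p2, p8, p9}.
From p8 via λ: add p13.
From p9 via λ: add p12, p17.
From p17 via λ: add p15.
From p15 via λ: add p0, p10.
From p10 via λ: add p7.
From p7 via λ: add p11.
No new states can be added; the closed set is {p0, p2, p7, p8, p9, p10, p11, p12, p13, p15, p17}.

{p0, p2, p7, p8, p9, p10, p11, p12, p13, p15, p17}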